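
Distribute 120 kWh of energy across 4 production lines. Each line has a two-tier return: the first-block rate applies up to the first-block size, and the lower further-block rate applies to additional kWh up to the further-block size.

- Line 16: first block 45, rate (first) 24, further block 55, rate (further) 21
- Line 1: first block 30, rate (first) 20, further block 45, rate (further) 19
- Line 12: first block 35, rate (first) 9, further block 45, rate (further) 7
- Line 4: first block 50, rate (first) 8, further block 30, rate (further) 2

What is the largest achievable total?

2635

Rank every tier by rate: Line 16/T1 24 > Line 16/T2 21 > Line 1/T1 20 > Line 1/T2 19 > Line 12/T1 9 > Line 4/T1 8 > Line 12/T2 7 > Line 4/T2 2.
Fill Line 16 T1 block (45 at 24) — 75 left.
Line 16 T2 at 21: fill all 55 — 20 left.
20 remain; put them into Line 1 T1 at 20.
Total = 24×45 + 21×55 + 20×20 = 2635.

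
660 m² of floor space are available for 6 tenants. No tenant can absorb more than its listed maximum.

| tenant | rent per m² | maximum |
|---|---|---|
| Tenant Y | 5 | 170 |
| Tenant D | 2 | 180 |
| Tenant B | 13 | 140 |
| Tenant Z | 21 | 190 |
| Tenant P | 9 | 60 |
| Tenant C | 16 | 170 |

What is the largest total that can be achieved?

9570

Order the tenants by rent per m²: Tenant Z 21 > Tenant C 16 > Tenant B 13 > Tenant P 9 > Tenant Y 5 > Tenant D 2.
Give Tenant Z 190 to hit its cap of 190 — 470 left.
Give Tenant C 170 to hit its cap of 170 — 300 left.
Give Tenant B 140 to hit its cap of 140 — 160 left.
Tenant P takes 60 to reach its cap of 60 — 100 left.
Tenant Y has room for 170 but only 100 remain, so it gets 100.
Total = 5×100 + 13×140 + 21×190 + 9×60 + 16×170 = 9570.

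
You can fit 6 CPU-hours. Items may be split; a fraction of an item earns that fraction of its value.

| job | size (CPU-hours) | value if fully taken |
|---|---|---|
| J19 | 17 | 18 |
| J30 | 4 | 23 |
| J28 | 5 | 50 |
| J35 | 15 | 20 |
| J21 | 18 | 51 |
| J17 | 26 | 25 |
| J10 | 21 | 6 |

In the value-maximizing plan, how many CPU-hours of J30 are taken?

Best value per unit of size first: J28 50/5≈10, J30 23/4≈5.75, J21 51/18≈2.83, J35 20/15≈1.33, J19 18/17≈1.06, J17 25/26≈0.962, J10 6/21≈0.286.
J28: take in full, 5 CPU-hours for value 50 — 1 left.
Fill the last 1 CPU-hours with part of J30: 1/4 of it earns 5.75.

1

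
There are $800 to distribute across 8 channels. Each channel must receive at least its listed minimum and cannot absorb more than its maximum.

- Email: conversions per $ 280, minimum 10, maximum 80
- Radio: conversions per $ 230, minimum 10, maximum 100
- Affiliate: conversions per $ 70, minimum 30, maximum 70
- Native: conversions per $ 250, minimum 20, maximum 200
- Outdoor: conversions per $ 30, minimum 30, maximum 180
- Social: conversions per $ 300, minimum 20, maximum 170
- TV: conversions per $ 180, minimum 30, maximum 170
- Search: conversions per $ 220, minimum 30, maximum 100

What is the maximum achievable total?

187600

Meeting every minimum uses 10+10+30+20+30+20+30+30 = 180 $, leaving 620.
Order the channels by conversions per $: Social 300 > Email 280 > Native 250 > Radio 230 > Search 220 > TV 180 > Affiliate 70 > Outdoor 30.
Social: +150 to 170 (cap) ; 470 left.
Give Email 70 more to hit its cap of 80 ; 400 left.
Native: +180 to 200 (cap) ; 220 left.
Give Radio 90 more to hit its cap of 100 ; 130 left.
Give Search 70 more to hit its cap of 100 ; 60 left.
Only 60 left; TV takes them to reach 90.
Total = 280×80 + 230×100 + 70×30 + 250×200 + 30×30 + 300×170 + 180×90 + 220×100 = 187600.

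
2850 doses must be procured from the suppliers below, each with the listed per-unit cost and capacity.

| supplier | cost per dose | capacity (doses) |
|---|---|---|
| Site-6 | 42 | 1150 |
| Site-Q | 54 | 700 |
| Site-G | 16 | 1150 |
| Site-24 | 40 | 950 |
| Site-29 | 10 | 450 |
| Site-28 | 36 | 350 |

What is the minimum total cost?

71500

Fill from the cheapest supplier first.
Site-29 (10): use full 450 ; 2400 doses to go.
Site-G (16): use full 1150 ; 1250 doses to go.
Take 350 from Site-28 at 36 ; need 900 more.
Site-24 (40): take the remaining 900 ; done.
Site-6, Site-Q: unused.
Cost = 450×10 + 1150×16 + 350×36 + 900×40 = 71500.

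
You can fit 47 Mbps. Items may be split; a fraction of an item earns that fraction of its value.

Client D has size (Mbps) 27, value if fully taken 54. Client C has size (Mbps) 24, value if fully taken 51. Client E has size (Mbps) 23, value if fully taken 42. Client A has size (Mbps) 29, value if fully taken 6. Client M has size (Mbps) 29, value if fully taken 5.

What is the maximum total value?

Best value per unit of size first: Client C 51/24≈2.12, Client D 54/27≈2, Client E 42/23≈1.83, Client A 6/29≈0.207, Client M 5/29≈0.172.
Take all of Client C (24 Mbps, value 51) ; 23 Mbps left.
Only 23 Mbps remain; take 23/27 of Client D for value 54×23/27 = 46.
Total value = 97.

97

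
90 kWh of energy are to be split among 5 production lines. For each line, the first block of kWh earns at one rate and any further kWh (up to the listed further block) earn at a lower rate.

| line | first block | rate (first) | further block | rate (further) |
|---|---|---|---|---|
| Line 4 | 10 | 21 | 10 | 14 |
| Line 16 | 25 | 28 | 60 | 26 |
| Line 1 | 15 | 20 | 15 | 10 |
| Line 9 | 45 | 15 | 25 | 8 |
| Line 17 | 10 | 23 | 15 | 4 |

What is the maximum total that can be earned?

2375

Order all 10 blocks by rate: Line 16/T1 28 > Line 16/T2 26 > Line 17/T1 23 > Line 4/T1 21 > Line 1/T1 20 > Line 9/T1 15 > Line 4/T2 14 > Line 1/T2 10 > Line 9/T2 8 > Line 17/T2 4.
Fill Line 16 T1 block (25 at 28) — 65 left.
Line 16 T2 at 26: fill all 60 — 5 left.
Line 17/T1: +5 of 10 at 23; pool empty.
Total = 28×25 + 26×60 + 23×5 = 2375.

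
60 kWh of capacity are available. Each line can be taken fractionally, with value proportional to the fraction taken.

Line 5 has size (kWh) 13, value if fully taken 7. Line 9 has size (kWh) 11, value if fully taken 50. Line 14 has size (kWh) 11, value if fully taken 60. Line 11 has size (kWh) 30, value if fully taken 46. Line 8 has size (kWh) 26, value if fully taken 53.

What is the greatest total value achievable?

181.4

Sort by value density: Line 14 60/11≈5.45, Line 9 50/11≈4.55, Line 8 53/26≈2.04, Line 11 46/30≈1.53, Line 5 7/13≈0.538.
Take all of Line 14 (11 kWh, value 60) → 49 kWh left.
Line 9: take in full, 11 kWh for value 50 → 38 left.
Line 8: take in full, 26 kWh for value 53 → 12 left.
Fill the last 12 kWh with part of Line 11: 12/30 of it earns 18.4.
Total value = 181.4.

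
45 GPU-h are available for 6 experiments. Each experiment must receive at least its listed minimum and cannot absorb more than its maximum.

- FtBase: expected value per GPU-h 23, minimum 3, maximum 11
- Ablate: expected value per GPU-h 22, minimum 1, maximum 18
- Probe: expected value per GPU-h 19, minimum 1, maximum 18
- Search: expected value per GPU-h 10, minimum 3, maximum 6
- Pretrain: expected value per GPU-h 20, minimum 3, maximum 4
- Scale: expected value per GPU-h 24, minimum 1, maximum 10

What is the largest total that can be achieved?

Meeting every minimum uses 3+1+1+3+3+1 = 12 GPU-h, leaving 33.
Order the experiments by expected value per GPU-h: Scale 24 > FtBase 23 > Ablate 22 > Pretrain 20 > Probe 19 > Search 10.
Scale takes 9 more to reach its cap of 10 — 24 left.
FtBase: +8 to 11 (cap) — 16 left.
Ablate: +16 (room for 17) → 17. Pool exhausted.
Total = 23×11 + 22×17 + 19×1 + 10×3 + 20×3 + 24×10 = 976.

976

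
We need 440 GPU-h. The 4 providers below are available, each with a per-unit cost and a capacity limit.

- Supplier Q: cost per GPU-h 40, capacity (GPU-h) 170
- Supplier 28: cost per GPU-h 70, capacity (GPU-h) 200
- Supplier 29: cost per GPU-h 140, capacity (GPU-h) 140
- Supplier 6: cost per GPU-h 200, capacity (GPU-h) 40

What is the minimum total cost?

30600

Fill from the cheapest provider first.
Supplier Q (40): use full 170 ; 270 GPU-h to go.
Supplier 28 (70): use full 200 ; 70 GPU-h to go.
Take 70 from Supplier 29 at 140 to finish.
Supplier 6: unused.
Cost = 170×40 + 200×70 + 70×140 = 30600.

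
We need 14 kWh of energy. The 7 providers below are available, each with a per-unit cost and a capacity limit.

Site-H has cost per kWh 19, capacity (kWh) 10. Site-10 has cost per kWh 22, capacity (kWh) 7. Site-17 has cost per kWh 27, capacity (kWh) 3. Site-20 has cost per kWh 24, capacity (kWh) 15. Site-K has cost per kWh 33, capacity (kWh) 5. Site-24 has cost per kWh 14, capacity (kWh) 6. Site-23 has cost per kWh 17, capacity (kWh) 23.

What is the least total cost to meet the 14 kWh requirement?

220

Cheapest first:
Take 6 from Site-24 at 14 — need 8 more.
Site-23 (17): take the remaining 8 — done.
Site-H, Site-10, Site-20, Site-17, Site-K: unused.
Cost = 6×14 + 8×17 = 220.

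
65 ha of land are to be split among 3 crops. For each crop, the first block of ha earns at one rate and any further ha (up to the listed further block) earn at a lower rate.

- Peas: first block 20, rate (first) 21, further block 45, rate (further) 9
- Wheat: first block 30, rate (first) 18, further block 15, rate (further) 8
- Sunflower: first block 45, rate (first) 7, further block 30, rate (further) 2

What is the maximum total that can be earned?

Treat each block as its own option and order by rate: Peas/first 21 > Wheat/first 18 > Peas/second 9 > Wheat/second 8 > Sunflower/first 7 > Sunflower/second 2.
Peas first at 21: fill all 20 ; 45 left.
Wheat first at 18: fill all 30 ; 15 left.
Peas/second: +15 of 45 at 9; pool empty.
Total = 21×20 + 18×30 + 9×15 = 1095.

1095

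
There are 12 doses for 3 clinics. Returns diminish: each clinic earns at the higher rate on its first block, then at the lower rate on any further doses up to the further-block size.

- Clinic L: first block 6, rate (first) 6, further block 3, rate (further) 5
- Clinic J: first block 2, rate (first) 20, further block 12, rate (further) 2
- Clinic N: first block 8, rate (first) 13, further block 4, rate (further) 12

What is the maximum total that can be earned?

Order all 6 blocks by rate: Clinic J/tier1 20 > Clinic N/tier1 13 > Clinic N/tier2 12 > Clinic L/tier1 6 > Clinic L/tier2 5 > Clinic J/tier2 2.
Fill Clinic J tier1 block (2 at 20) → 10 left.
Fill Clinic N tier1 block (8 at 13) → 2 left.
Clinic N/tier2: +2 of 4 at 12; pool empty.
Total = 20×2 + 13×8 + 12×2 = 168.

168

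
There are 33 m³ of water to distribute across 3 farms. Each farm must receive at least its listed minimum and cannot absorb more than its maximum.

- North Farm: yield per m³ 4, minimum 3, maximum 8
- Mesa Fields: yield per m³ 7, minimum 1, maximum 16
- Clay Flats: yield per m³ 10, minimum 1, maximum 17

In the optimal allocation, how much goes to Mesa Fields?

Meeting every minimum uses 3+1+1 = 5 m³, leaving 28.
Rank by yield per m³: Clay Flats 10 > Mesa Fields 7 > North Farm 4.
Give Clay Flats 16 more to hit its cap of 17 — 12 left.
Mesa Fields has room for 15 more but only 12 remain, so it gets 13.

13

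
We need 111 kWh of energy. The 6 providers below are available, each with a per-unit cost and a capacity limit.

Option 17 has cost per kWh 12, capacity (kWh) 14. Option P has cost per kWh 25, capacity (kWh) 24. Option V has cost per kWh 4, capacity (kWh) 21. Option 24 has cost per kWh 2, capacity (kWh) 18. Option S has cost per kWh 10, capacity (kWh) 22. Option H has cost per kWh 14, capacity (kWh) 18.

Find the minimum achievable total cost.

Fill from the cheapest provider first.
Option 24 at 2: take all 18 kWh ; 93 still needed.
Take 21 from Option V at 4 ; need 72 more.
Take 22 from Option S at 10 ; need 50 more.
Take 14 from Option 17 at 12 ; need 36 more.
Option H at 14: take all 18 kWh ; 18 still needed.
Option P (25): take the remaining 18 ; done.
Cost = 18×2 + 21×4 + 22×10 + 14×12 + 18×14 + 18×25 = 1210.

1210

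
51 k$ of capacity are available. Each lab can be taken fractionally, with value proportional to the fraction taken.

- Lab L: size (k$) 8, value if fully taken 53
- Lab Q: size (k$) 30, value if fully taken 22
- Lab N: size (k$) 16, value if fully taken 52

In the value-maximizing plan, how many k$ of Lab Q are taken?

27

Best value per unit of size first: Lab L 53/8≈6.62, Lab N 52/16≈3.25, Lab Q 22/30≈0.733.
All 8 k$ of Lab L fit (value 53) ; 43 remain.
Lab N: take in full, 16 k$ for value 52 ; 27 left.
Fill the last 27 k$ with part of Lab Q: 27/30 of it earns 19.8.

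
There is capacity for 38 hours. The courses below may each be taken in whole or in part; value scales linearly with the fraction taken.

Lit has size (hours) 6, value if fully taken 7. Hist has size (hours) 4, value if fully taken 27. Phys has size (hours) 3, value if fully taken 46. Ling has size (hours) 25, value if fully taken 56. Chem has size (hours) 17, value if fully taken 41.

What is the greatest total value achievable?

Sort by value density: Phys 46/3≈15.3, Hist 27/4≈6.75, Chem 41/17≈2.41, Ling 56/25≈2.24, Lit 7/6≈1.17.
Phys: take in full, 3 hours for value 46 ; 35 left.
All 4 hours of Hist fit (value 27) ; 31 remain.
Chem: take in full, 17 hours for value 41 ; 14 left.
14 hours left: a 14/25 share of Ling gives 56×14/25 = 31.36.
Total value = 145.36.

145.36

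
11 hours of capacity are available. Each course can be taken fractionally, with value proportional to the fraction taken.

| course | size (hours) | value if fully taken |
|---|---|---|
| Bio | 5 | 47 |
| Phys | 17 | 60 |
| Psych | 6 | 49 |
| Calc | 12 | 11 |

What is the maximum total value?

Sort by value density: Bio 47/5≈9.4, Psych 49/6≈8.17, Phys 60/17≈3.53, Calc 11/12≈0.917.
All 5 hours of Bio fit (value 47) ; 6 remain.
All 6 hours of Psych fit (value 49) ; 0 remain.
Total value = 96.

96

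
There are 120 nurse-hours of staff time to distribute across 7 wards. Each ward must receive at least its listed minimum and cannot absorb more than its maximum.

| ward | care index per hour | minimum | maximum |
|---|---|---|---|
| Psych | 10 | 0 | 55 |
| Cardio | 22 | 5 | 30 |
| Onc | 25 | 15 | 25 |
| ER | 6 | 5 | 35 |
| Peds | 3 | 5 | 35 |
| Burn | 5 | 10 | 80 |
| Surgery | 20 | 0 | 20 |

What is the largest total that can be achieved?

Meeting every minimum uses 0+5+15+5+5+10+0 = 40 nurse-hours, leaving 80.
Order the wards by care index per hour: Onc 25 > Cardio 22 > Surgery 20 > Psych 10 > ER 6 > Burn 5 > Peds 3.
Give Onc 10 more to hit its cap of 25 ; 70 left.
Give Cardio 25 more to hit its cap of 30 ; 45 left.
Surgery: +20 to 20 (cap) ; 25 left.
Psych has room for 55 more but only 25 remain, so it gets 25.
Total = 10×25 + 22×30 + 25×25 + 6×5 + 3×5 + 5×10 + 20×20 = 2030.

2030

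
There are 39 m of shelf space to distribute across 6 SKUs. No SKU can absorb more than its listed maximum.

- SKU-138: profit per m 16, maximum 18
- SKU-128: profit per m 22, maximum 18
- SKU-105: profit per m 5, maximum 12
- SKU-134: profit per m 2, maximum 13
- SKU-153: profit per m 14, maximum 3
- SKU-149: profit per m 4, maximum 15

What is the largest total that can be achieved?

726

Order the SKUs by profit per m: SKU-128 22 > SKU-138 16 > SKU-153 14 > SKU-105 5 > SKU-149 4 > SKU-134 2.
SKU-128 takes 18 to reach its cap of 18 → 21 left.
Give SKU-138 18 to hit its cap of 18 → 3 left.
SKU-153 takes 3 to reach its cap of 3 → 0 left.
Total = 16×18 + 22×18 + 14×3 = 726.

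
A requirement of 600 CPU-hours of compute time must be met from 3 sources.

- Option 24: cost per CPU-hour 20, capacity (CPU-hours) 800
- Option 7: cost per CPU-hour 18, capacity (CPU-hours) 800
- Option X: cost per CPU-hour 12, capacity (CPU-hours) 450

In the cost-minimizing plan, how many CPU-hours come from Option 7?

Use sources in increasing cost order.
Option X (12): use full 450 → 150 CPU-hours to go.
Take 150 from Option 7 at 18 to finish.
Option 24: unused.

150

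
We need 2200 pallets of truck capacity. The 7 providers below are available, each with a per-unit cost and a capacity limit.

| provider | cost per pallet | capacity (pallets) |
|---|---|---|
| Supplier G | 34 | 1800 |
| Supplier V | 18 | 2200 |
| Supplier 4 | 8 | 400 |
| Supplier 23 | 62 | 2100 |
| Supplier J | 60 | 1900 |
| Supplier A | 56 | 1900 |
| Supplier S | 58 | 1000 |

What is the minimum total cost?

Use providers in increasing cost order.
Supplier 4 at 8: take all 400 pallets → 1800 still needed.
Supplier V (18): take the remaining 1800 → done.
Supplier G, Supplier A, Supplier S, Supplier J, Supplier 23: unused.
Cost = 400×8 + 1800×18 = 35600.

35600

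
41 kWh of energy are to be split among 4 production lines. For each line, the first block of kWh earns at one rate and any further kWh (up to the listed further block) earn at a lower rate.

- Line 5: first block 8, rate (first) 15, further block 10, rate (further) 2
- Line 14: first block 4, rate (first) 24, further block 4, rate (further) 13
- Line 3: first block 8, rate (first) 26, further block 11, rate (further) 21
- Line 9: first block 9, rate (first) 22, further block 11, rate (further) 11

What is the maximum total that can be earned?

866

Rank every tier by rate: Line 3/T1 26 > Line 14/T1 24 > Line 9/T1 22 > Line 3/T2 21 > Line 5/T1 15 > Line 14/T2 13 > Line 9/T2 11 > Line 5/T2 2.
Line 3 T1 at 26: fill all 8 ; 33 left.
Line 14 T1 at 24: fill all 4 ; 29 left.
Line 9 T1 at 22: fill all 9 ; 20 left.
Line 3 T2 at 21: fill all 11 ; 9 left.
Fill Line 5 T1 block (8 at 15) ; 1 left.
Line 14/T2: +1 of 4 at 13; pool empty.
Total = 26×8 + 24×4 + 22×9 + 21×11 + 15×8 + 13×1 = 866.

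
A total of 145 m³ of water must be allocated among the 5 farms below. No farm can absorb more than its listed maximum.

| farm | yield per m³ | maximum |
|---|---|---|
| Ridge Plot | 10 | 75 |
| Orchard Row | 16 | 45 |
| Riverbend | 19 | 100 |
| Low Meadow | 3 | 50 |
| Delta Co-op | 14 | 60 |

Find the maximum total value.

2620

Rank by yield per m³: Riverbend 19 > Orchard Row 16 > Delta Co-op 14 > Ridge Plot 10 > Low Meadow 3.
Riverbend takes 100 to reach its cap of 100 ; 45 left.
Orchard Row: +45 to 45 (cap) ; 0 left.
Total = 16×45 + 19×100 = 2620.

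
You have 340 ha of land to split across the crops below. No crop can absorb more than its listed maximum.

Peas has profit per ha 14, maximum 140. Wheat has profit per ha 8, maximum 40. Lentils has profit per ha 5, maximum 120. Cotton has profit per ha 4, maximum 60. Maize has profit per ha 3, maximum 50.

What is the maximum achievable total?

Highest profit per ha first: Peas 14 > Wheat 8 > Lentils 5 > Cotton 4 > Maize 3.
Peas: +140 to 140 (cap) — 200 left.
Give Wheat 40 to hit its cap of 40 — 160 left.
Lentils takes 120 to reach its cap of 120 — 40 left.
Cotton has room for 60 but only 40 remain, so it gets 40.
Total = 14×140 + 8×40 + 5×120 + 4×40 = 3040.

3040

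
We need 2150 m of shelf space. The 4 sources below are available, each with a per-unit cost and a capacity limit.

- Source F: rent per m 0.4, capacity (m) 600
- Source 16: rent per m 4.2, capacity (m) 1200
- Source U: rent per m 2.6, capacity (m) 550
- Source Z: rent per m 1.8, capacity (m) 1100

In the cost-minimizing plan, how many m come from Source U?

Fill from the cheapest source first.
Source F (0.4): use full 600 ; 1550 m to go.
Take 1100 from Source Z at 1.8 ; need 450 more.
Source U at 2.6: take 450 of its 550 ; requirement met.
Source 16: unused.

450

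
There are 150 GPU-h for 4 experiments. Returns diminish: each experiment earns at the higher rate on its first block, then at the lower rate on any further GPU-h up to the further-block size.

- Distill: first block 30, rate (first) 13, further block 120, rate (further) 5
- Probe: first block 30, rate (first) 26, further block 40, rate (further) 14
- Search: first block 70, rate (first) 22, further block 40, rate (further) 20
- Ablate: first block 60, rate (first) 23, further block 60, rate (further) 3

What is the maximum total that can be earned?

Treat each block as its own option and order by rate: Probe/first 26 > Ablate/first 23 > Search/first 22 > Search/second 20 > Probe/second 14 > Distill/first 13 > Distill/second 5 > Ablate/second 3.
Probe first at 26: fill all 30 ; 120 left.
Ablate/first (23): +60 ; 60 left.
Search/first: +60 of 70 at 22; pool empty.
Total = 26×30 + 23×60 + 22×60 = 3480.

3480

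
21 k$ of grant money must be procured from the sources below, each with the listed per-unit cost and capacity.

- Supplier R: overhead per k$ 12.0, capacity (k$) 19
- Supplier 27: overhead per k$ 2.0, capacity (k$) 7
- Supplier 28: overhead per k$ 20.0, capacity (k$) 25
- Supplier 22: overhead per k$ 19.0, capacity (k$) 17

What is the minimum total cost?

Fill from the cheapest source first.
Take 7 from Supplier 27 at 2.0 — need 14 more.
Supplier R at 12.0: take 14 of its 19 — requirement met.
Supplier 22, Supplier 28: unused.
Cost = 7×2.0 + 14×12.0 = 182.

182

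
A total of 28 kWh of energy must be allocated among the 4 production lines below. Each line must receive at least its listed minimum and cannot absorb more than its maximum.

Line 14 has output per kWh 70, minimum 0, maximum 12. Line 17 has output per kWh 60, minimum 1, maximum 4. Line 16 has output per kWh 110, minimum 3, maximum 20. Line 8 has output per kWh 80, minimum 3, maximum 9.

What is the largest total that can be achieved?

2820

Meeting every minimum uses 0+1+3+3 = 7 kWh, leaving 21.
Rank by output per kWh: Line 16 110 > Line 8 80 > Line 14 70 > Line 17 60.
Line 16: +17 to 20 (cap) — 4 left.
Line 8 has room for 6 more but only 4 remain, so it gets 7.
Total = 60×1 + 110×20 + 80×7 = 2820.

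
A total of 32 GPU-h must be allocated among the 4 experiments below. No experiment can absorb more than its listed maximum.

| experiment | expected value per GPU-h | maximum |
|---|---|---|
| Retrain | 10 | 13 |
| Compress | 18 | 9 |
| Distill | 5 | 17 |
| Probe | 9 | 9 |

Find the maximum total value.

Order the experiments by expected value per GPU-h: Compress 18 > Retrain 10 > Probe 9 > Distill 5.
Give Compress 9 to hit its cap of 9 — 23 left.
Retrain takes 13 to reach its cap of 13 — 10 left.
Probe takes 9 to reach its cap of 9 — 1 left.
Distill has room for 17 but only 1 remain, so it gets 1.
Total = 10×13 + 18×9 + 5×1 + 9×9 = 378.

378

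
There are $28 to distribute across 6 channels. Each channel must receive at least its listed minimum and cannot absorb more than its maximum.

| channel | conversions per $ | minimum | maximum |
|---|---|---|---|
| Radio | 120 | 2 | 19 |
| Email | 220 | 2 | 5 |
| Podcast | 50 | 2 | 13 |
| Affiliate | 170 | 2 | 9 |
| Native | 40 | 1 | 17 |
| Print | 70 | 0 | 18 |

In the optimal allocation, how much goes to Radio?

11

Meeting every minimum uses 2+2+2+2+1+0 = 9 $, leaving 19.
Order the channels by conversions per $: Email 220 > Affiliate 170 > Radio 120 > Print 70 > Podcast 50 > Native 40.
Email takes 3 more to reach its cap of 5 → 16 left.
Give Affiliate 7 more to hit its cap of 9 → 9 left.
Radio: +9 (room for 17) → 11. Pool exhausted.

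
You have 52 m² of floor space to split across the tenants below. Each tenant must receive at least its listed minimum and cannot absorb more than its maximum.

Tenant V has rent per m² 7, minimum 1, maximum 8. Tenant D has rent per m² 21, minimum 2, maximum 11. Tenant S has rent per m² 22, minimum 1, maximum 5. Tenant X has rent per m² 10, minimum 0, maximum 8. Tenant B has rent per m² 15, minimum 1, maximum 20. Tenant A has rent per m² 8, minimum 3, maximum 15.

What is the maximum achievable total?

784

Meeting every minimum uses 1+2+1+0+1+3 = 8 m², leaving 44.
Highest rent per m² first: Tenant S 22 > Tenant D 21 > Tenant B 15 > Tenant X 10 > Tenant A 8 > Tenant V 7.
Tenant S: +4 to 5 (cap) — 40 left.
Give Tenant D 9 more to hit its cap of 11 — 31 left.
Tenant B: +19 to 20 (cap) — 12 left.
Tenant X takes 8 more to reach its cap of 8 — 4 left.
Only 4 left; Tenant A takes them to reach 7.
Total = 7×1 + 21×11 + 22×5 + 10×8 + 15×20 + 8×7 = 784.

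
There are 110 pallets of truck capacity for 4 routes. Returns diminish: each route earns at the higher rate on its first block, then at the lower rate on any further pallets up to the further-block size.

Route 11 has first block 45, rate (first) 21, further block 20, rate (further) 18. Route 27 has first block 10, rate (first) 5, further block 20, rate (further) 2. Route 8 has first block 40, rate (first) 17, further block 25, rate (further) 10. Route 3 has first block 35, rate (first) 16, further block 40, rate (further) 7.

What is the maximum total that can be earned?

Rank every tier by rate: Route 11/first 21 > Route 11/second 18 > Route 8/first 17 > Route 3/first 16 > Route 8/second 10 > Route 3/second 7 > Route 27/first 5 > Route 27/second 2.
Route 11 first at 21: fill all 45 — 65 left.
Route 11/second (18): +20 — 45 left.
Route 8 first at 17: fill all 40 — 5 left.
Route 3/first: +5 of 35 at 16; pool empty.
Total = 21×45 + 18×20 + 17×40 + 16×5 = 2065.

2065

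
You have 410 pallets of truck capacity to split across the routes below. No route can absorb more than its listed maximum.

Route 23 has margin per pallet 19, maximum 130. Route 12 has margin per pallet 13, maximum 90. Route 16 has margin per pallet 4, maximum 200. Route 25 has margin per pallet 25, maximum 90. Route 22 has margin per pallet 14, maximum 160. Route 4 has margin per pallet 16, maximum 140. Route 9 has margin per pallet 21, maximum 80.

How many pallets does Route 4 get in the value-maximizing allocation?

Rank by margin per pallet: Route 25 25 > Route 9 21 > Route 23 19 > Route 4 16 > Route 22 14 > Route 12 13 > Route 16 4.
Give Route 25 90 to hit its cap of 90 ; 320 left.
Route 9: +80 to 80 (cap) ; 240 left.
Route 23 takes 130 to reach its cap of 130 ; 110 left.
Route 4 has room for 140 but only 110 remain, so it gets 110.

110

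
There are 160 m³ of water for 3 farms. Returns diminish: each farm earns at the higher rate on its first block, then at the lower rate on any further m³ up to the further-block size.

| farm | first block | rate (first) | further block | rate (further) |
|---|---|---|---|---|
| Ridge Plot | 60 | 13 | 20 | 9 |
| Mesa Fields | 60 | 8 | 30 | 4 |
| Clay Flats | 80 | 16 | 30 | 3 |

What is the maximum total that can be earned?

2240

Order all 6 blocks by rate: Clay Flats/T1 16 > Ridge Plot/T1 13 > Ridge Plot/T2 9 > Mesa Fields/T1 8 > Mesa Fields/T2 4 > Clay Flats/T2 3.
Clay Flats/T1 (16): +80 — 80 left.
Ridge Plot/T1 (13): +60 — 20 left.
Fill Ridge Plot T2 block (20 at 9) — 0 left.
Total = 16×80 + 13×60 + 9×20 = 2240.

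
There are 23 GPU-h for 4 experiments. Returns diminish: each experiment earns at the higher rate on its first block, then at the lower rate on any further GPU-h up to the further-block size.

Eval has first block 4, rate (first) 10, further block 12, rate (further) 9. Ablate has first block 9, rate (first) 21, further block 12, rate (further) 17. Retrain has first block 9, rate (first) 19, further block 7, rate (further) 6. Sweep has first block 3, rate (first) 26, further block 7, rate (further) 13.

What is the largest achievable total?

Treat each block as its own option and order by rate: Sweep/first 26 > Ablate/first 21 > Retrain/first 19 > Ablate/second 17 > Sweep/second 13 > Eval/first 10 > Eval/second 9 > Retrain/second 6.
Sweep first at 26: fill all 3 — 20 left.
Ablate first at 21: fill all 9 — 11 left.
Retrain/first (19): +9 — 2 left.
Ablate second at 17: only 2 left, fill 2.
Total = 26×3 + 21×9 + 19×9 + 17×2 = 472.

472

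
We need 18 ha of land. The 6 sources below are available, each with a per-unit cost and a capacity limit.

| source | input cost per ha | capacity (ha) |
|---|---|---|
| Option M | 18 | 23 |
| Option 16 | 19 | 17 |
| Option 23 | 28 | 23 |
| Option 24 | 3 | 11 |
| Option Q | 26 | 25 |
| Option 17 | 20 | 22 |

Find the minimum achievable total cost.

159

Use sources in increasing cost order.
Take 11 from Option 24 at 3 → need 7 more.
Take 7 from Option M at 18 to finish.
Option 16, Option 17, Option Q, Option 23: unused.
Cost = 11×3 + 7×18 = 159.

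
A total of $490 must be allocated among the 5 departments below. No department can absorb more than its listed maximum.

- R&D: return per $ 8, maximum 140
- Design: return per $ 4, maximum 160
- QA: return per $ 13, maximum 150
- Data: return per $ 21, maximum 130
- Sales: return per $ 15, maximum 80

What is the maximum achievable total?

Highest return per $ first: Data 21 > Sales 15 > QA 13 > R&D 8 > Design 4.
Data takes 130 to reach its cap of 130 — 360 left.
Give Sales 80 to hit its cap of 80 — 280 left.
QA takes 150 to reach its cap of 150 — 130 left.
Only 130 left; R&D takes them to reach 130.
Total = 8×130 + 13×150 + 21×130 + 15×80 = 6920.

6920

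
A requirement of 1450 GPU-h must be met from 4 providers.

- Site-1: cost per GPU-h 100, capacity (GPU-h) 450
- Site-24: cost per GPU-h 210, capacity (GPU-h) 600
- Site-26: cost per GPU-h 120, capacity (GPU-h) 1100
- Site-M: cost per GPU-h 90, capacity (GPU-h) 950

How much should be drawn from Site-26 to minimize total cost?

50

Use providers in increasing cost order.
Site-M at 90: take all 950 GPU-h → 500 still needed.
Site-1 (100): use full 450 → 50 GPU-h to go.
Site-26 (120): take the remaining 50 → done.
Site-24: unused.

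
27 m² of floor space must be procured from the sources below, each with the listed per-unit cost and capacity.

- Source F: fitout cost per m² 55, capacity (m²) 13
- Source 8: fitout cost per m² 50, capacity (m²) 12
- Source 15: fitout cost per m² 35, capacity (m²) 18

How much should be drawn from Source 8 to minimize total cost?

9

Fill from the cheapest source first.
Take 18 from Source 15 at 35 → need 9 more.
Take 9 from Source 8 at 50 to finish.
Source F: unused.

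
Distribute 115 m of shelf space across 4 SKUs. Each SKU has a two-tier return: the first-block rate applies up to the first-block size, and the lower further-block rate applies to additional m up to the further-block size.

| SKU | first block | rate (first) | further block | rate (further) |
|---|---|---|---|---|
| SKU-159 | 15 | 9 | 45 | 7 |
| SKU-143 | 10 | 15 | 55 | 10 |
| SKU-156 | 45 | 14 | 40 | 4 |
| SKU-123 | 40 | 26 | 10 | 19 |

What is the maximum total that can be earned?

2110

Rank every tier by rate: SKU-123/tier1 26 > SKU-123/tier2 19 > SKU-143/tier1 15 > SKU-156/tier1 14 > SKU-143/tier2 10 > SKU-159/tier1 9 > SKU-159/tier2 7 > SKU-156/tier2 4.
Fill SKU-123 tier1 block (40 at 26) — 75 left.
Fill SKU-123 tier2 block (10 at 19) — 65 left.
Fill SKU-143 tier1 block (10 at 15) — 55 left.
SKU-156/tier1 (14): +45 — 10 left.
SKU-143 tier2 at 10: only 10 left, fill 10.
Total = 26×40 + 19×10 + 15×10 + 14×45 + 10×10 = 2110.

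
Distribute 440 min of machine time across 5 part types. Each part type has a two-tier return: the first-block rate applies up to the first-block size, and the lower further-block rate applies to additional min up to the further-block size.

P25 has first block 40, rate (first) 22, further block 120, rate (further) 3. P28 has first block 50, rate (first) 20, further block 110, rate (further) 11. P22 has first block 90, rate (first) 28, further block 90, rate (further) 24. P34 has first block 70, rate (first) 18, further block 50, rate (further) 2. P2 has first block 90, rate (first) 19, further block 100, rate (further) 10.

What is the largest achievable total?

9640

Treat each block as its own option and order by rate: P22/tier1 28 > P22/tier2 24 > P25/tier1 22 > P28/tier1 20 > P2/tier1 19 > P34/tier1 18 > P28/tier2 11 > P2/tier2 10 > P25/tier2 3 > P34/tier2 2.
Fill P22 tier1 block (90 at 28) — 350 left.
P22 tier2 at 24: fill all 90 — 260 left.
Fill P25 tier1 block (40 at 22) — 220 left.
Fill P28 tier1 block (50 at 20) — 170 left.
Fill P2 tier1 block (90 at 19) — 80 left.
P34 tier1 at 18: fill all 70 — 10 left.
P28 tier2 at 11: only 10 left, fill 10.
Total = 28×90 + 24×90 + 22×40 + 20×50 + 19×90 + 18×70 + 11×10 = 9640.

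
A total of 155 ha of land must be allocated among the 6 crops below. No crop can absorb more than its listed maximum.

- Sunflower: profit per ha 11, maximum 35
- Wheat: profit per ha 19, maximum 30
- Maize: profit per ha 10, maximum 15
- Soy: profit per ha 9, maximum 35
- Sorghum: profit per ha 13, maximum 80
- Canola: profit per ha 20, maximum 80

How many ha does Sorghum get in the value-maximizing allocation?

45

Highest profit per ha first: Canola 20 > Wheat 19 > Sorghum 13 > Sunflower 11 > Maize 10 > Soy 9.
Give Canola 80 to hit its cap of 80 ; 75 left.
Wheat takes 30 to reach its cap of 30 ; 45 left.
Sorghum has room for 80 but only 45 remain, so it gets 45.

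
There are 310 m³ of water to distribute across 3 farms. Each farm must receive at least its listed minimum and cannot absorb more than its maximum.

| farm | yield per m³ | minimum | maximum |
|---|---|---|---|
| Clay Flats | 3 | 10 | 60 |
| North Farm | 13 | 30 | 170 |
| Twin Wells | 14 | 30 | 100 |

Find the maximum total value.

3730

Meeting every minimum uses 10+30+30 = 70 m³, leaving 240.
Order the farms by yield per m³: Twin Wells 14 > North Farm 13 > Clay Flats 3.
Twin Wells: +70 to 100 (cap) ; 170 left.
North Farm: +140 to 170 (cap) ; 30 left.
Only 30 left; Clay Flats takes them to reach 40.
Total = 3×40 + 13×170 + 14×100 = 3730.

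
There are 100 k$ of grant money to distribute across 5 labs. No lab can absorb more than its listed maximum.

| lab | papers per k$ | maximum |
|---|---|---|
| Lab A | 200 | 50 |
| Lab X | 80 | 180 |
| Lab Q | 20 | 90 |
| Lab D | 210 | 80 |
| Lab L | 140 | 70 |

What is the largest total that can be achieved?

Rank by papers per k$: Lab D 210 > Lab A 200 > Lab L 140 > Lab X 80 > Lab Q 20.
Lab D takes 80 to reach its cap of 80 ; 20 left.
Lab A has room for 50 but only 20 remain, so it gets 20.
Total = 200×20 + 210×80 = 20800.

20800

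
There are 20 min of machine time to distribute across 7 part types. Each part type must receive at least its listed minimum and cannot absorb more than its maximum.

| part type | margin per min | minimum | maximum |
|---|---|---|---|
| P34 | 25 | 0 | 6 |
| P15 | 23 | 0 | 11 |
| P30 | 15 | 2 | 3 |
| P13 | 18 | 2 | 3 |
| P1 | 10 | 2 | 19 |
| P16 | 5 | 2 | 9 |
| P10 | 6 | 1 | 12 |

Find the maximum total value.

Meeting every minimum uses 0+0+2+2+2+2+1 = 9 min, leaving 11.
Highest margin per min first: P34 25 > P15 23 > P13 18 > P30 15 > P1 10 > P10 6 > P16 5.
P34 takes 6 more to reach its cap of 6 — 5 left.
P15 has room for 11 more but only 5 remain, so it gets 5.
Total = 25×6 + 23×5 + 15×2 + 18×2 + 10×2 + 5×2 + 6×1 = 367.

367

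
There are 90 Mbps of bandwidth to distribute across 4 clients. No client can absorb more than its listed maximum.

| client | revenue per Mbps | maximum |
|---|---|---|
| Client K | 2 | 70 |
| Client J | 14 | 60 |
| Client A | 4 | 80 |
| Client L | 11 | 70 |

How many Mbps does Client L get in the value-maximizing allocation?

30

Highest revenue per Mbps first: Client J 14 > Client L 11 > Client A 4 > Client K 2.
Client J takes 60 to reach its cap of 60 — 30 left.
Client L: +30 (room for 70) → 30. Pool exhausted.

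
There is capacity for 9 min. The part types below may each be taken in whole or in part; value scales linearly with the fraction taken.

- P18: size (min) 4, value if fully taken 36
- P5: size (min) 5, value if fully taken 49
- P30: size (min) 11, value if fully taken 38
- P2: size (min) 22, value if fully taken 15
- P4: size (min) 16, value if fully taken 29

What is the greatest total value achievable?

Rank by value-to-size ratio: P5 49/5≈9.8, P18 36/4≈9, P30 38/11≈3.45, P4 29/16≈1.81, P2 15/22≈0.682.
All 5 min of P5 fit (value 49) → 4 remain.
All 4 min of P18 fit (value 36) → 0 remain.
Total value = 85.

85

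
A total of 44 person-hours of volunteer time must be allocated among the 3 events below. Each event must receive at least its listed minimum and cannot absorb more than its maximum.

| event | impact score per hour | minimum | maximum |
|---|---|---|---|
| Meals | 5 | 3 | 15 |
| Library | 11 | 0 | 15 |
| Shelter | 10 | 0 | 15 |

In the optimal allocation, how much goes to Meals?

Meeting every minimum uses 3+0+0 = 3 person-hours, leaving 41.
Order the events by impact score per hour: Library 11 > Shelter 10 > Meals 5.
Library takes 15 more to reach its cap of 15 ; 26 left.
Give Shelter 15 more to hit its cap of 15 ; 11 left.
Meals: +11 (room for 12) → 14. Pool exhausted.

14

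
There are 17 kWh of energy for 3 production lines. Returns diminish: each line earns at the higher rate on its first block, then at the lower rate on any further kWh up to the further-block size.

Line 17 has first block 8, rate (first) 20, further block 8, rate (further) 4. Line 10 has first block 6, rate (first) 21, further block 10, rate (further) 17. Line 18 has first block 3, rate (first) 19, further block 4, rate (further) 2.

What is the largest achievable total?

Rank every tier by rate: Line 10/T1 21 > Line 17/T1 20 > Line 18/T1 19 > Line 10/T2 17 > Line 17/T2 4 > Line 18/T2 2.
Line 10/T1 (21): +6 ; 11 left.
Line 17 T1 at 20: fill all 8 ; 3 left.
Fill Line 18 T1 block (3 at 19) ; 0 left.
Total = 21×6 + 20×8 + 19×3 = 343.

343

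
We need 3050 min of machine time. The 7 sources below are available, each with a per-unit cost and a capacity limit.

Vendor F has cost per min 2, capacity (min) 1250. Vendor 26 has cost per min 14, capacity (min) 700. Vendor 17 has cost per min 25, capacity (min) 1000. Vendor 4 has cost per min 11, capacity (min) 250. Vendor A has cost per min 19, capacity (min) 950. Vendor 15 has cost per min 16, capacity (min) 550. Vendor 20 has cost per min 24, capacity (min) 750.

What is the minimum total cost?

Fill from the cheapest source first.
Take 1250 from Vendor F at 2 ; need 1800 more.
Take 250 from Vendor 4 at 11 ; need 1550 more.
Vendor 26 at 14: take all 700 min ; 850 still needed.
Vendor 15 (16): use full 550 ; 300 min to go.
Take 300 from Vendor A at 19 to finish.
Vendor 20, Vendor 17: unused.
Cost = 1250×2 + 250×11 + 700×14 + 550×16 + 300×19 = 29550.

29550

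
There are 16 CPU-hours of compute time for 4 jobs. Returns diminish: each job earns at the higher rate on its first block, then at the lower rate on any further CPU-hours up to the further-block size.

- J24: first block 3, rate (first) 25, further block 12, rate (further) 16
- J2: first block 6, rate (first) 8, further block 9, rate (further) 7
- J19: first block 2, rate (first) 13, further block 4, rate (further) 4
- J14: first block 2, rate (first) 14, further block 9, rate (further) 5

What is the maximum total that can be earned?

Rank every tier by rate: J24/first 25 > J24/second 16 > J14/first 14 > J19/first 13 > J2/first 8 > J2/second 7 > J14/second 5 > J19/second 4.
J24 first at 25: fill all 3 ; 13 left.
J24/second (16): +12 ; 1 left.
J14/first: +1 of 2 at 14; pool empty.
Total = 25×3 + 16×12 + 14×1 = 281.

281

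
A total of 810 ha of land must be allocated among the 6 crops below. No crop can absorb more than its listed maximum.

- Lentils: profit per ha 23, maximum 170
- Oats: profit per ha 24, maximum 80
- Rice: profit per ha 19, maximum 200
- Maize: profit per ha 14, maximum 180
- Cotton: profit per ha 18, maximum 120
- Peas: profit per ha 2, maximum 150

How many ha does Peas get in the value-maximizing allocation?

Highest profit per ha first: Oats 24 > Lentils 23 > Rice 19 > Cotton 18 > Maize 14 > Peas 2.
Give Oats 80 to hit its cap of 80 — 730 left.
Lentils takes 170 to reach its cap of 170 — 560 left.
Give Rice 200 to hit its cap of 200 — 360 left.
Give Cotton 120 to hit its cap of 120 — 240 left.
Give Maize 180 to hit its cap of 180 — 60 left.
Only 60 left; Peas takes them to reach 60.

60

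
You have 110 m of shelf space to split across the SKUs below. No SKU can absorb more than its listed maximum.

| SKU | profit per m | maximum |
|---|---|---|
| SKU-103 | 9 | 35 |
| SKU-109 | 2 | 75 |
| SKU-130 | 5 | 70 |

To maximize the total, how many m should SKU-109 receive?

5

Highest profit per m first: SKU-103 9 > SKU-130 5 > SKU-109 2.
SKU-103: +35 to 35 (cap) → 75 left.
Give SKU-130 70 to hit its cap of 70 → 5 left.
SKU-109 has room for 75 but only 5 remain, so it gets 5.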